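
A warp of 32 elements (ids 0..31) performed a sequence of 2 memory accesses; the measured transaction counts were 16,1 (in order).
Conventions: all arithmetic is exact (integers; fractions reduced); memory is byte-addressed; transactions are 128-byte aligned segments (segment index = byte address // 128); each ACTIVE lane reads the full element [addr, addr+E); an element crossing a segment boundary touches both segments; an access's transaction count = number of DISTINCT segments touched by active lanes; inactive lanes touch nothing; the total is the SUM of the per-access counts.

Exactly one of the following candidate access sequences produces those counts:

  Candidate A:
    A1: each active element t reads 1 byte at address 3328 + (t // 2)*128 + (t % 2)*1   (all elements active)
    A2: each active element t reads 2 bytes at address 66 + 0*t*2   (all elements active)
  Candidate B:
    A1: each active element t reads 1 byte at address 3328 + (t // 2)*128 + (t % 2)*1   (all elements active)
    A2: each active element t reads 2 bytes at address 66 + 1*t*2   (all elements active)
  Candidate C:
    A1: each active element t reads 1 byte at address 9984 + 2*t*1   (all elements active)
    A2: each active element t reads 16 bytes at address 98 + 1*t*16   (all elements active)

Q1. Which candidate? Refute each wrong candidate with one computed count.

B: A2 gives 2 transactions, not 1
C: A1 gives 1 transaction, not 16
A: all counts match (16,1)

Answer: A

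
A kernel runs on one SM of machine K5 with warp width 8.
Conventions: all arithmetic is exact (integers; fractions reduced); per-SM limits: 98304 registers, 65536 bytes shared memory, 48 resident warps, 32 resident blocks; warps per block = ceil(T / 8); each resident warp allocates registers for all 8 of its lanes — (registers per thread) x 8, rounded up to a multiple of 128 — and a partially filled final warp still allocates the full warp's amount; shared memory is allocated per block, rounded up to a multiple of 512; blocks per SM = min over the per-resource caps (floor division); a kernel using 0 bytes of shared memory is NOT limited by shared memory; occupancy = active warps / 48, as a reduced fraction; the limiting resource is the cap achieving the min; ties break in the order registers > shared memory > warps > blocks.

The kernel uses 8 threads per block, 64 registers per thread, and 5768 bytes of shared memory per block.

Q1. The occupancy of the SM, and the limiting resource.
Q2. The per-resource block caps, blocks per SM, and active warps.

Answer: occupancy 5/24, limited by shared memory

registers: 192 blocks
shared memory: 10 blocks
warps: 48 blocks
blocks: 32 blocks

Answer: 10 blocks, 10 active warps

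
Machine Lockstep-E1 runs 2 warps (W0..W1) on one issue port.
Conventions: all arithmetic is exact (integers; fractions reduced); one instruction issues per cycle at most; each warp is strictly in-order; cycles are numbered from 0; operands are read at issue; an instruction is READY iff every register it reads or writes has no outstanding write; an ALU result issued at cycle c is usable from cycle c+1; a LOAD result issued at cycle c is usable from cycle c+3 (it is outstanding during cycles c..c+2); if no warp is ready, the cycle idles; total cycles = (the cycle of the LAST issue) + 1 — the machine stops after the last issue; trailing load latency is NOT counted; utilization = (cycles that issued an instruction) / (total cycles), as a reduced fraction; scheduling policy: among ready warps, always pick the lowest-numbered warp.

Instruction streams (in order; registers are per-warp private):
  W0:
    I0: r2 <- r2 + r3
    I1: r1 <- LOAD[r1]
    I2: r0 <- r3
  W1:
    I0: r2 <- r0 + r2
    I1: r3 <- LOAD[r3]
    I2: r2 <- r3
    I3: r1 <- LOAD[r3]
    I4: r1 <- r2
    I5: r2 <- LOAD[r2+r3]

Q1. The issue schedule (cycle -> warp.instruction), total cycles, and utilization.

cycle 0: W0.I0
cycle 1: W0.I1
cycle 2: W0.I2
cycle 3: W1.I0
cycle 4: W1.I1
cycle 5: idle
cycle 6: idle
cycle 7: W1.I2
cycle 8: W1.I3
cycle 9: idle
cycle 10: idle
cycle 11: W1.I4
cycle 12: W1.I5

Answer: 13 cycles, utilization 9/13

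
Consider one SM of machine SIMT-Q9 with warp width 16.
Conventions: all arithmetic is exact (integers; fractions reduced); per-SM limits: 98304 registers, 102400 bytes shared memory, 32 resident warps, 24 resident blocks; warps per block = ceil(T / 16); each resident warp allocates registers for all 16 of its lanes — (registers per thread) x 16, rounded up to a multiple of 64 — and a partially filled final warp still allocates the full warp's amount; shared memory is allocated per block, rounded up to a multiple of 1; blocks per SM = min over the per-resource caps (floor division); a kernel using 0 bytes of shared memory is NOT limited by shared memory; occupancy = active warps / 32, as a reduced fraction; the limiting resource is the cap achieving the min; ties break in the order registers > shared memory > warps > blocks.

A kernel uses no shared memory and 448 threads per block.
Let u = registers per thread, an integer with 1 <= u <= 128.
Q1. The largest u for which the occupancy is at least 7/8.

Answer: u = 128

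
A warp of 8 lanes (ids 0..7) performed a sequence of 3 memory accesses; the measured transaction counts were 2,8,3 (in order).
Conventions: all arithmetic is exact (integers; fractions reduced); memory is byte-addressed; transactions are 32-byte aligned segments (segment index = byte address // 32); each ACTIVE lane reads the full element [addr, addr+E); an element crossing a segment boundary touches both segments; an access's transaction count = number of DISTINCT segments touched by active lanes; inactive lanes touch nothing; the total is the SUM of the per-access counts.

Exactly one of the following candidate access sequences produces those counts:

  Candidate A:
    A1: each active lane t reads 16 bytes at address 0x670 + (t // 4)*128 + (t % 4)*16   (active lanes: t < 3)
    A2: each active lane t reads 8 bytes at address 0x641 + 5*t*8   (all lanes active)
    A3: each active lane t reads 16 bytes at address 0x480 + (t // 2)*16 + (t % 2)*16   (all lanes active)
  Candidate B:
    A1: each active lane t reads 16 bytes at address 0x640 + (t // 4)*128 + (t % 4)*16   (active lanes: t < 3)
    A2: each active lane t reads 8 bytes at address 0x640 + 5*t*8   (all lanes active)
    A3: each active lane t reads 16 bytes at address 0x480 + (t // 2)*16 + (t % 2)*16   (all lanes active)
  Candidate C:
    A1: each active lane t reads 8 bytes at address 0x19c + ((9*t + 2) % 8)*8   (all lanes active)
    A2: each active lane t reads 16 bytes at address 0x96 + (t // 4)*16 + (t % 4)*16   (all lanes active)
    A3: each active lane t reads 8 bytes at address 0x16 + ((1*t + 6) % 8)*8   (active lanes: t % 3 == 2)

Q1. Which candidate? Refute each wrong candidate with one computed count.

A: A2 gives 10 transactions, not 8
C: A1 gives 3 transactions, not 2
B: all counts match (2,8,3)

Answer: B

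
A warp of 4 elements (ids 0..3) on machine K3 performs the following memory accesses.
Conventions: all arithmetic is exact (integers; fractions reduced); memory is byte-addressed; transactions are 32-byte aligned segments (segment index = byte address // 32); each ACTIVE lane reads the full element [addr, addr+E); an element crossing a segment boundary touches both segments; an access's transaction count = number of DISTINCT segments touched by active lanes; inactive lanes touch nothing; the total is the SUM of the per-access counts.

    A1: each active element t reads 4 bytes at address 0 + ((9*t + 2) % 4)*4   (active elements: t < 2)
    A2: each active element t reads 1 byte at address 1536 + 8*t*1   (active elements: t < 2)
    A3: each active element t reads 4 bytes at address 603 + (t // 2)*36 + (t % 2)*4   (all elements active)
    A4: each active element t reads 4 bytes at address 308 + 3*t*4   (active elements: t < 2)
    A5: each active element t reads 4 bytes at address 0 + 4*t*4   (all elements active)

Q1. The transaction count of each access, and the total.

A1: 1 transaction
A2: 1 transaction
A3: 3 transactions
A4: 2 transactions
A5: 2 transactions

Answer: 1,1,3,2,2; total 9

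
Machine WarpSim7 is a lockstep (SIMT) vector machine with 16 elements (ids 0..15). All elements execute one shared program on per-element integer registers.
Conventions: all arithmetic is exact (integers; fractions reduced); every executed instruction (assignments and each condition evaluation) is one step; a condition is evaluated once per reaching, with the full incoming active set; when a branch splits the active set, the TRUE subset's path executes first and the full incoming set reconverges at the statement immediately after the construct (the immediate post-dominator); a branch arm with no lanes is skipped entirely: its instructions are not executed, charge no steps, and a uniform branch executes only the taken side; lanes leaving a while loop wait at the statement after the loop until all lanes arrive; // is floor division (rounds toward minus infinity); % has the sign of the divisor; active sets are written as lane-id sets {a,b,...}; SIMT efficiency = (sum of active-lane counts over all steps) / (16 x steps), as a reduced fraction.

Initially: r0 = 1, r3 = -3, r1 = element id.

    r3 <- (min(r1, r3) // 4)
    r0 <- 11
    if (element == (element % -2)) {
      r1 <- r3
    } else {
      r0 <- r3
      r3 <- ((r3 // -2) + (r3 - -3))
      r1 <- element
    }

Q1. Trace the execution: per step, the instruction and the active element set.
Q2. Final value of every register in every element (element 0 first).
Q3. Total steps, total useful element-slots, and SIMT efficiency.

step 0: r3 <- (min(r1, r3) // 4)     {0,1,2,3,4,5,6,7,8,9,10,11,12,13,14,15}
step 1: r0 <- 11                     {0,1,2,3,4,5,6,7,8,9,10,11,12,13,14,15}
step 2: eval (element == (element % -2)) {0,1,2,3,4,5,6,7,8,9,10,11,12,13,14,15}
step 3: r1 <- r3                     {0}
step 4: r0 <- r3                     {1,2,3,4,5,6,7,8,9,10,11,12,13,14,15}
step 5: r3 <- ((r3 // -2) + (r3 - -3)) {1,2,3,4,5,6,7,8,9,10,11,12,13,14,15}
step 6: r1 <- element                {1,2,3,4,5,6,7,8,9,10,11,12,13,14,15}

Answer: 7 steps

r0: 11,-1,-1,-1,-1,-1,-1,-1,-1,-1,-1,-1,-1,-1,-1,-1
r3: -1,2,2,2,2,2,2,2,2,2,2,2,2,2,2,2
r1: -1,1,2,3,4,5,6,7,8,9,10,11,12,13,14,15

steps = 7; useful = 94; efficiency = 94/112 = 47/56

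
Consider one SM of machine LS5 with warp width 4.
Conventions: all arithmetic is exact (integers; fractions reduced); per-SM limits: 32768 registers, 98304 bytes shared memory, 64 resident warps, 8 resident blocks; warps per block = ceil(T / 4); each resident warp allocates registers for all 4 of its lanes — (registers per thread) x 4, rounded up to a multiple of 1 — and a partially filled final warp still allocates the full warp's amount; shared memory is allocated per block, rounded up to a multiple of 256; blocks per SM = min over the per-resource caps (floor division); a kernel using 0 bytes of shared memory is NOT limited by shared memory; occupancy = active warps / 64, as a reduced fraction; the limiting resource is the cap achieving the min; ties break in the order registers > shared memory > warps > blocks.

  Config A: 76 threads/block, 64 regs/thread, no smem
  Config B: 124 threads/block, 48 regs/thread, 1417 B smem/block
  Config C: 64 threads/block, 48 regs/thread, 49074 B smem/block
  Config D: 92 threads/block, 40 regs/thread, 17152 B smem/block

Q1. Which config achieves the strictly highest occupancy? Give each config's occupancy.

occupancies: A 57/64, B 31/32, C 1/2, D 23/32

Answer: B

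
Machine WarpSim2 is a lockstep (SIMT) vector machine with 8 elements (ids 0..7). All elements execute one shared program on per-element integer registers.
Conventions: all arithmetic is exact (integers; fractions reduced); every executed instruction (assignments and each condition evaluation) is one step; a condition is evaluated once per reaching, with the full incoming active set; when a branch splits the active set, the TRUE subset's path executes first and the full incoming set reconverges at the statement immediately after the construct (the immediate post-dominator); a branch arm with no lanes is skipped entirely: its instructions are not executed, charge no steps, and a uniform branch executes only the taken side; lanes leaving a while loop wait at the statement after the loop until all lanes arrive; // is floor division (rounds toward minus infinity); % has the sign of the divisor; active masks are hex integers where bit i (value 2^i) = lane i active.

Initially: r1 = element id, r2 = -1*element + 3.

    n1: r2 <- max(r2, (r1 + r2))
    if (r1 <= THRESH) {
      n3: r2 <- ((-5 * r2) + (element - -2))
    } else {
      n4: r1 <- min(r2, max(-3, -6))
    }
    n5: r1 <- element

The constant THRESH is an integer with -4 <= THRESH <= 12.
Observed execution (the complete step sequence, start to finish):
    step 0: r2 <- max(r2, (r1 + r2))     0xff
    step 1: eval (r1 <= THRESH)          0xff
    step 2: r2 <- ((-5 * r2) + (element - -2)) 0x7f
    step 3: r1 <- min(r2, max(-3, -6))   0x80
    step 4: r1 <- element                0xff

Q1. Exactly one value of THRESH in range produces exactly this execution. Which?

Answer: THRESH = 6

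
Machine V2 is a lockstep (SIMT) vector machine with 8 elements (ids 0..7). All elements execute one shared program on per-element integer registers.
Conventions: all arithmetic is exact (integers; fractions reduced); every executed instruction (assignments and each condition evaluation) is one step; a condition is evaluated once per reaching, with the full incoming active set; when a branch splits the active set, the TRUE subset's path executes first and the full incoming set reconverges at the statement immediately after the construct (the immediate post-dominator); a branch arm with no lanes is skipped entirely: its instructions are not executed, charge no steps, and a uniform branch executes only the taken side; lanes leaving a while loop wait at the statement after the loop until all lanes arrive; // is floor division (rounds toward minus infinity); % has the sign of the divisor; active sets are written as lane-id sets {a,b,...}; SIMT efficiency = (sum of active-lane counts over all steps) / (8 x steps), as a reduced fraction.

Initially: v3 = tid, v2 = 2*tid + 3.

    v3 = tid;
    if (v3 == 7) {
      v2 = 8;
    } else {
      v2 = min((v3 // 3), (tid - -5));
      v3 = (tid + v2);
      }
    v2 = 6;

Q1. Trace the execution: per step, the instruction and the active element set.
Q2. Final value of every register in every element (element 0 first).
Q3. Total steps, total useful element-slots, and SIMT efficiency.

step 0: v3 <- tid                    {0,1,2,3,4,5,6,7}
step 1: eval (v3 == 7)               {0,1,2,3,4,5,6,7}
step 2: v2 <- 8                      {7}
step 3: v2 <- min((v3 // 3), (tid - -5)) {0,1,2,3,4,5,6}
step 4: v3 <- (tid + v2)             {0,1,2,3,4,5,6}
step 5: v2 <- 6                      {0,1,2,3,4,5,6,7}

Answer: 6 steps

v3: 0,1,2,4,5,6,8,7
v2: 6,6,6,6,6,6,6,6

steps = 6; useful = 39; efficiency = 39/48 = 13/16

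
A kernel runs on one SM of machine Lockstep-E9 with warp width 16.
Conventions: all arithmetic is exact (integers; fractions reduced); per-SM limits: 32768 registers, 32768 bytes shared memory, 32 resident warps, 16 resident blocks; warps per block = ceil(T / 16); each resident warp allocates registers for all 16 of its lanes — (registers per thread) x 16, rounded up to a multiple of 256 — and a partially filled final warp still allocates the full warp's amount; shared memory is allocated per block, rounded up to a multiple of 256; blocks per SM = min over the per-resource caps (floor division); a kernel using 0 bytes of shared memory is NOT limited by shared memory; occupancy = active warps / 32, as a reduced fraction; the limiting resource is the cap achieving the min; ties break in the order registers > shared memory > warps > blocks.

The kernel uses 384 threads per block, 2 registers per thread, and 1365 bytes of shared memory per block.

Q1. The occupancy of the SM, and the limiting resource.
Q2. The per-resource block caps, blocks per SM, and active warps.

Answer: occupancy 3/4, limited by warps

registers: 5 blocks
shared memory: 21 blocks
warps: 1 block
blocks: 16 blocks

Answer: 1 block, 24 active warps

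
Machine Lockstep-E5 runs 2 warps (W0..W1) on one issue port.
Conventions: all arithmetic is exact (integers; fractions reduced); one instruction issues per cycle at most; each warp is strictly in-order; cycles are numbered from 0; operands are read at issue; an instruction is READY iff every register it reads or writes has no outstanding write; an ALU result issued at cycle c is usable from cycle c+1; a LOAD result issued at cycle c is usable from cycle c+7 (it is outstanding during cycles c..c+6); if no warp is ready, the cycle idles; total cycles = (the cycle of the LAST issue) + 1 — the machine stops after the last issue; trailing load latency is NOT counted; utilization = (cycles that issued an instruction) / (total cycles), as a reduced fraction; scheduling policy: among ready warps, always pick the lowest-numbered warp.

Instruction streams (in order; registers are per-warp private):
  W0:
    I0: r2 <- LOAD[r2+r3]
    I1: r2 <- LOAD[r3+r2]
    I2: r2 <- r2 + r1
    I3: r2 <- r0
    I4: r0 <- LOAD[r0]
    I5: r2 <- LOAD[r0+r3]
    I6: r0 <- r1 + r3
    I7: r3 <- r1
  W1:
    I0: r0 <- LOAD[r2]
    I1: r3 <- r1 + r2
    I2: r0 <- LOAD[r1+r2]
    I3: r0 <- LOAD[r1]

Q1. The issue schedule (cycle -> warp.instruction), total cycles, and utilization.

cycle 0: W0.I0
cycle 1: W1.I0
cycle 2: W1.I1
cycle 3: idle
cycle 4: idle
cycle 5: idle
cycle 6: idle
cycle 7: W0.I1
cycle 8: W1.I2
cycle 9: idle
cycle 10: idle
cycle 11: idle
cycle 12: idle
cycle 13: idle
cycle 14: W0.I2
cycle 15: W0.I3
cycle 16: W0.I4
cycle 17: W1.I3
cycle 18: idle
cycle 19: idle
cycle 20: idle
cycle 21: idle
cycle 22: idle
cycle 23: W0.I5
cycle 24: W0.I6
cycle 25: W0.I7

Answer: 26 cycles, utilization 6/13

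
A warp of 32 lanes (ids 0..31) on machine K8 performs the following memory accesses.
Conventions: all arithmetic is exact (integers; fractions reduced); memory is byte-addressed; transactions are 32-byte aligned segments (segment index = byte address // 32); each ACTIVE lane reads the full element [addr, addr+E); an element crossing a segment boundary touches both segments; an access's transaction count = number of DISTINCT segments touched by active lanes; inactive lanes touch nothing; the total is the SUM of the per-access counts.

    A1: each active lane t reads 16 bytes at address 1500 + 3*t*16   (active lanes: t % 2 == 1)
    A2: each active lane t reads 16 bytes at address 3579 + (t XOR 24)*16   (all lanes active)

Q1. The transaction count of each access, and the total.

A1: 16 transactions
A2: 17 transactions

Answer: 16,17; total 33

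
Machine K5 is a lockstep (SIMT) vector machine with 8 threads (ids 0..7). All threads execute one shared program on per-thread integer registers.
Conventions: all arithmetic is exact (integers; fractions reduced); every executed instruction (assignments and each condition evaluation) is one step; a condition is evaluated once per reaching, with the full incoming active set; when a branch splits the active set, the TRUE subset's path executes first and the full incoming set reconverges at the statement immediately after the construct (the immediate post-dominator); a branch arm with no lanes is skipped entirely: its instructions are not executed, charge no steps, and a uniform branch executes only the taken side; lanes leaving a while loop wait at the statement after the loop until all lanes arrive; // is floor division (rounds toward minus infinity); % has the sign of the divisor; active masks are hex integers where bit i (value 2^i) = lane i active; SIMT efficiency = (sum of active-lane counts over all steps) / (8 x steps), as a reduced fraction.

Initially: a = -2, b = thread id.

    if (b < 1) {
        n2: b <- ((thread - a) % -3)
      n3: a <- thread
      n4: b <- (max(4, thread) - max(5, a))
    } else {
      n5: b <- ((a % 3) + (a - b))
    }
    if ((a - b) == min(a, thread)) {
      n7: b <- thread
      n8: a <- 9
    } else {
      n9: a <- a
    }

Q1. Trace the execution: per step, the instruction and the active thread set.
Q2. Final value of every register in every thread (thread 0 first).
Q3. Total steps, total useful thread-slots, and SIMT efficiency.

step 0: eval (b < 1)                 0xff
step 1: b <- ((thread - a) % -3)     0x01
step 2: a <- thread                  0x01
step 3: b <- (max(4, thread) - max(5, a)) 0x01
step 4: b <- ((a % 3) + (a - b))     0xfe
step 5: eval ((a - b) == min(a, thread)) 0xff
step 6: a <- a                       0xff

Answer: 7 steps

a: 0,-2,-2,-2,-2,-2,-2,-2
b: -1,-2,-3,-4,-5,-6,-7,-8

steps = 7; useful = 34; efficiency = 34/56 = 17/28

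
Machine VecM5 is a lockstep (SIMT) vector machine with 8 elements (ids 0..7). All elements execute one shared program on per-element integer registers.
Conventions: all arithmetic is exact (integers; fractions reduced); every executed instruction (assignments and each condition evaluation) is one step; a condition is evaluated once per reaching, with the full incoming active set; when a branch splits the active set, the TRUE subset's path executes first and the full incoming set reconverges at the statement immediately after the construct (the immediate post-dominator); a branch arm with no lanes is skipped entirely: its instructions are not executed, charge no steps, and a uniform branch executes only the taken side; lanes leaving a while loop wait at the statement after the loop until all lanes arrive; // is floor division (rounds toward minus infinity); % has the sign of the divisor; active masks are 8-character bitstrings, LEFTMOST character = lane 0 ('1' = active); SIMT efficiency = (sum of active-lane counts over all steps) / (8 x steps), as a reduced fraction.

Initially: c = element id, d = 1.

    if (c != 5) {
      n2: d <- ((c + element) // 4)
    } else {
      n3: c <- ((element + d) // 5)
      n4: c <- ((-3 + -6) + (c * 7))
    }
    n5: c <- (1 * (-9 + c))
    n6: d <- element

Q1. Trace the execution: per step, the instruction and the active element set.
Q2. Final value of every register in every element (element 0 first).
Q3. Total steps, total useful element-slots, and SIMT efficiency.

step 0: eval (c != 5)                11111111
step 1: d <- ((c + element) // 4)    11111011
step 2: c <- ((element + d) // 5)    00000100
step 3: c <- ((-3 + -6) + (c * 7))   00000100
step 4: c <- (1 * (-9 + c))          11111111
step 5: d <- element                 11111111

Answer: 6 steps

c: -9,-8,-7,-6,-5,-11,-3,-2
d: 0,1,2,3,4,5,6,7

steps = 6; useful = 33; efficiency = 33/48 = 11/16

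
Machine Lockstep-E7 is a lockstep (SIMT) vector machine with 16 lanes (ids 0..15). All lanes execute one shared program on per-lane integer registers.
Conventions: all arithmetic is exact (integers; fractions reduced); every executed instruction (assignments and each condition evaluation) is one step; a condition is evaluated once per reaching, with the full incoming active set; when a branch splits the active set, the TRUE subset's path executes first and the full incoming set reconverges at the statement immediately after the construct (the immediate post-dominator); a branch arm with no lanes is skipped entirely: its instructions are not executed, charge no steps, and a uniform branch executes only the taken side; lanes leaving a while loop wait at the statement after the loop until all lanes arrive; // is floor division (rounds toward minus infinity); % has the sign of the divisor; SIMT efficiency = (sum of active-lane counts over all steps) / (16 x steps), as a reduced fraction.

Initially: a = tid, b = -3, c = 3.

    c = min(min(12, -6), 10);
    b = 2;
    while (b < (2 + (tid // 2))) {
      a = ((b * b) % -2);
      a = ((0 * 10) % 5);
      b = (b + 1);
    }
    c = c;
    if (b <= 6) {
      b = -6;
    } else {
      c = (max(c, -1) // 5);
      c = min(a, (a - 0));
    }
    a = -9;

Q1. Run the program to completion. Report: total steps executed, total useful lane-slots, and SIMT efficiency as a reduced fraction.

Answer: 37 steps, 342 useful, 171/296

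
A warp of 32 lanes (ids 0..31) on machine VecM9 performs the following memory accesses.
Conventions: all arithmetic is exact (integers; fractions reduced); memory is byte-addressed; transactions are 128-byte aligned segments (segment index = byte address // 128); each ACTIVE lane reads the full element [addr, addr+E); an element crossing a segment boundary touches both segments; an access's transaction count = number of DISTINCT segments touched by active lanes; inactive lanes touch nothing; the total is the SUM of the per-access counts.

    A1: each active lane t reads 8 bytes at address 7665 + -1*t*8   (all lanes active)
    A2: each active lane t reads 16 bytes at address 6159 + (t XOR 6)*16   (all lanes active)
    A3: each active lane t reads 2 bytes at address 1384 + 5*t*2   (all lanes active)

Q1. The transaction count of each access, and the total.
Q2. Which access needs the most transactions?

A1: 3 transactions
A2: 5 transactions
A3: 4 transactions

Answer: 3,5,4; total 12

Answer: A2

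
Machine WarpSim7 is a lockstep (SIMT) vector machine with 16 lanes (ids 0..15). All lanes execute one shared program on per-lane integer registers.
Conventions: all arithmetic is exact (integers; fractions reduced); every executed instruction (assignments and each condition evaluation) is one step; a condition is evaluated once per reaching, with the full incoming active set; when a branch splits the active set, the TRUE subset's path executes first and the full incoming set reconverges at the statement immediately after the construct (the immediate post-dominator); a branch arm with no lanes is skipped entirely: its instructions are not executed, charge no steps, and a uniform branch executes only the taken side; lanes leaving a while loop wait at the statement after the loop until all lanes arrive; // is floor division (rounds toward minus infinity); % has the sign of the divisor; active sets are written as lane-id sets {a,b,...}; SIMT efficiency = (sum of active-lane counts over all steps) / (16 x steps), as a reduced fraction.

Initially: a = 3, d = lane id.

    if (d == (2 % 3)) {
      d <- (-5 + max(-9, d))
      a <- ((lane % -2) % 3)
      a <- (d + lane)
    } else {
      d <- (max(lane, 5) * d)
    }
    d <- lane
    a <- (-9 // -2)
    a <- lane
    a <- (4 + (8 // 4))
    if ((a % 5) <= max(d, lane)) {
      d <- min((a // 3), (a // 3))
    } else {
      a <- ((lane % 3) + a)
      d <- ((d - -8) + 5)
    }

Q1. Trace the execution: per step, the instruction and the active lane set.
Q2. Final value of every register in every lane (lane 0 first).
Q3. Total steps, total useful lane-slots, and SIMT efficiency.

step 0: eval (d == (2 % 3))          {0,1,2,3,4,5,6,7,8,9,10,11,12,13,14,15}
step 1: d <- (-5 + max(-9, d))       {2}
step 2: a <- ((lane % -2) % 3)       {2}
step 3: a <- (d + lane)              {2}
step 4: d <- (max(lane, 5) * d)      {0,1,3,4,5,6,7,8,9,10,11,12,13,14,15}
step 5: d <- lane                    {0,1,2,3,4,5,6,7,8,9,10,11,12,13,14,15}
step 6: a <- (-9 // -2)              {0,1,2,3,4,5,6,7,8,9,10,11,12,13,14,15}
step 7: a <- lane                    {0,1,2,3,4,5,6,7,8,9,10,11,12,13,14,15}
step 8: a <- (4 + (8 // 4))          {0,1,2,3,4,5,6,7,8,9,10,11,12,13,14,15}
step 9: eval ((a % 5) <= max(d, lane)) {0,1,2,3,4,5,6,7,8,9,10,11,12,13,14,15}
step 10: d <- min((a // 3), (a // 3)) {1,2,3,4,5,6,7,8,9,10,11,12,13,14,15}
step 11: a <- ((lane % 3) + a)        {0}
step 12: d <- ((d - -8) + 5)          {0}

Answer: 13 steps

a: 6,6,6,6,6,6,6,6,6,6,6,6,6,6,6,6
d: 13,2,2,2,2,2,2,2,2,2,2,2,2,2,2,2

steps = 13; useful = 131; efficiency = 131/208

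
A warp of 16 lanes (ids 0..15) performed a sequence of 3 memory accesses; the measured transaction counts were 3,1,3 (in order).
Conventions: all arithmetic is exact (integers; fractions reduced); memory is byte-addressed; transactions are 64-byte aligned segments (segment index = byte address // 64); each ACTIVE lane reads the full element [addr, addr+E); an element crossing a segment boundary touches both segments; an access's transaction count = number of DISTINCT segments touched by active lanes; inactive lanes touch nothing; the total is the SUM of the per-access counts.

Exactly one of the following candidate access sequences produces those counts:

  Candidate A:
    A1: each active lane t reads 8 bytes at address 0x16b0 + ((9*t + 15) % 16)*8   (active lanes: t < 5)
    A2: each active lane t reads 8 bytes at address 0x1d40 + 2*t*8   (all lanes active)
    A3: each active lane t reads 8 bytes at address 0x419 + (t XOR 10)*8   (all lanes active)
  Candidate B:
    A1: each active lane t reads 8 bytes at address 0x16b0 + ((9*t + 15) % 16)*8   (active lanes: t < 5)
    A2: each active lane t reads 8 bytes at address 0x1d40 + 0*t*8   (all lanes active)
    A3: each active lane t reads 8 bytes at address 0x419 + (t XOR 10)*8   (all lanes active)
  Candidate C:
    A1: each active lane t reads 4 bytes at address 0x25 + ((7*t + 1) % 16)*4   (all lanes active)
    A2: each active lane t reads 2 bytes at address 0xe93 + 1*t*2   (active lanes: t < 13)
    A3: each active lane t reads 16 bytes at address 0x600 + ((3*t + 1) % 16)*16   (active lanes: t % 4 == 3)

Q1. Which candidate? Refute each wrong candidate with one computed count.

A: A2 gives 4 transactions, not 1
C: A1 gives 2 transactions, not 3
B: all counts match (3,1,3)

Answer: B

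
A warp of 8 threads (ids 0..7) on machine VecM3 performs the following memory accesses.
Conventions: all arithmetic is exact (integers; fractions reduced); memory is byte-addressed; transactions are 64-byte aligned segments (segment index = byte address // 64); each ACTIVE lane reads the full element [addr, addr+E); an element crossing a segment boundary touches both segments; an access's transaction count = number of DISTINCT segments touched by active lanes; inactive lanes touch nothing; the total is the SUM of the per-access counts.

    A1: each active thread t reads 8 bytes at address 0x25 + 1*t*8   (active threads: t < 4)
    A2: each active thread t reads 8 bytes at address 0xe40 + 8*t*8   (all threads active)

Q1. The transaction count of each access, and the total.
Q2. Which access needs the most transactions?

A1: 2 transactions
A2: 8 transactions

Answer: 2,8; total 10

Answer: A2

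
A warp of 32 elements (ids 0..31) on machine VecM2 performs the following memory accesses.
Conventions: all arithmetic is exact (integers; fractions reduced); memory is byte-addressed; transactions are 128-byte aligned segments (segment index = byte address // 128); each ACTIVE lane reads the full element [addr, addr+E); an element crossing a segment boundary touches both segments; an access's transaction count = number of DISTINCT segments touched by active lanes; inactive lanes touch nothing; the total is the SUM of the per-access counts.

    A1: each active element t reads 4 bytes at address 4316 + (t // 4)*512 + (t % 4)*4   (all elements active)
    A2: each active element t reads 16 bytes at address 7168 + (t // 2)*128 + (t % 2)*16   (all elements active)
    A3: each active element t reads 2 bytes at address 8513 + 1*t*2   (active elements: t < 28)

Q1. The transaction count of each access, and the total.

A1: 8 transactions
A2: 16 transactions
A3: 1 transaction

Answer: 8,16,1; total 25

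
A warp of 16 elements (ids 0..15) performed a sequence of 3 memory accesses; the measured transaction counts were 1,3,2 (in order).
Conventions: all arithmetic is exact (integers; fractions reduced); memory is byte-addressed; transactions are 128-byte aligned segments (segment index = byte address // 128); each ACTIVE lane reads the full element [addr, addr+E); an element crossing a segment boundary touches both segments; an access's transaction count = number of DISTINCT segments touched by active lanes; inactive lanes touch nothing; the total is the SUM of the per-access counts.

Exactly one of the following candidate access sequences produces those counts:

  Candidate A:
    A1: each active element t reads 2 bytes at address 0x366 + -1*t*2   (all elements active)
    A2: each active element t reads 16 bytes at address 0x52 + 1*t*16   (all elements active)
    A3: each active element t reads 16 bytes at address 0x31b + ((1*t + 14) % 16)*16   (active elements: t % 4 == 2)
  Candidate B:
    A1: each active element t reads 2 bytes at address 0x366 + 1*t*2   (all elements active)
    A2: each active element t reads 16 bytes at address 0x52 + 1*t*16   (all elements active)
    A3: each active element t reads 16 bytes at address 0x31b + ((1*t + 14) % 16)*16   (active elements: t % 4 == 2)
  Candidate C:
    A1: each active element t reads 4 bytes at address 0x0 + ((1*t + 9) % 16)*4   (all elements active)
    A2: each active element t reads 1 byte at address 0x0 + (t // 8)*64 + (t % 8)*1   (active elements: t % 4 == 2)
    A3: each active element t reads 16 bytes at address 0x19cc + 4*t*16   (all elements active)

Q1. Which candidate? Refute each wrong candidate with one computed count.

B: A1 gives 2 transactions, not 1
C: A2 gives 1 transaction, not 3
A: all counts match (1,3,2)

Answer: A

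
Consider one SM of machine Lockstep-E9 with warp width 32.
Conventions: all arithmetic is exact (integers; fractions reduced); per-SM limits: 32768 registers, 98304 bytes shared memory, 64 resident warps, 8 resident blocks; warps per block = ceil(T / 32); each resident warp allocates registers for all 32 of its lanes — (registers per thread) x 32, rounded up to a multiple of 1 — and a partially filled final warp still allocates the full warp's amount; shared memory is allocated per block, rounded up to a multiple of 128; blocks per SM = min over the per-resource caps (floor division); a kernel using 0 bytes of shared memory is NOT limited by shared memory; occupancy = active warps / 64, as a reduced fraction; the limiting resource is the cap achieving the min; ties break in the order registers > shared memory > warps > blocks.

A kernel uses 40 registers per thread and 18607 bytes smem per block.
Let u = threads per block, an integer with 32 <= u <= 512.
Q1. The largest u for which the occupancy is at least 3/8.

Answer: u = 384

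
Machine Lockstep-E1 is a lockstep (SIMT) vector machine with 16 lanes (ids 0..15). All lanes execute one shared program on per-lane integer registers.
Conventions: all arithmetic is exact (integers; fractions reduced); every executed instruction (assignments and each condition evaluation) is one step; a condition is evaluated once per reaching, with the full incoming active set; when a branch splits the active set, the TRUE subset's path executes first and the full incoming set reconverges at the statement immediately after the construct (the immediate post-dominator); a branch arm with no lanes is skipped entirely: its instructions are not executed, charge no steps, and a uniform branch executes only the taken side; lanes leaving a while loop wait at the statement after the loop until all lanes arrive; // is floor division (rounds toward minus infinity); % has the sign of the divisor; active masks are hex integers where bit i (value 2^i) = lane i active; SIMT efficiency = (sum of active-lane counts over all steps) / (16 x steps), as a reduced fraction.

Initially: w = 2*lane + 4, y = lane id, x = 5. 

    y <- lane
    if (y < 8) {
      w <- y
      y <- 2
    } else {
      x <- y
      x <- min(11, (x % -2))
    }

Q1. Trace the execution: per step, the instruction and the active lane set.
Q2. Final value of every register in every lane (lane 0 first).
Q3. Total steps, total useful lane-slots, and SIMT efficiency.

step 0: y <- lane                    0xffff
step 1: eval (y < 8)                 0xffff
step 2: w <- y                       0x00ff
step 3: y <- 2                       0x00ff
step 4: x <- y                       0xff00
step 5: x <- min(11, (x % -2))       0xff00

Answer: 6 steps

w: 0,1,2,3,4,5,6,7,20,22,24,26,28,30,32,34
y: 2,2,2,2,2,2,2,2,8,9,10,11,12,13,14,15
x: 5,5,5,5,5,5,5,5,0,-1,0,-1,0,-1,0,-1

steps = 6; useful = 64; efficiency = 64/96 = 2/3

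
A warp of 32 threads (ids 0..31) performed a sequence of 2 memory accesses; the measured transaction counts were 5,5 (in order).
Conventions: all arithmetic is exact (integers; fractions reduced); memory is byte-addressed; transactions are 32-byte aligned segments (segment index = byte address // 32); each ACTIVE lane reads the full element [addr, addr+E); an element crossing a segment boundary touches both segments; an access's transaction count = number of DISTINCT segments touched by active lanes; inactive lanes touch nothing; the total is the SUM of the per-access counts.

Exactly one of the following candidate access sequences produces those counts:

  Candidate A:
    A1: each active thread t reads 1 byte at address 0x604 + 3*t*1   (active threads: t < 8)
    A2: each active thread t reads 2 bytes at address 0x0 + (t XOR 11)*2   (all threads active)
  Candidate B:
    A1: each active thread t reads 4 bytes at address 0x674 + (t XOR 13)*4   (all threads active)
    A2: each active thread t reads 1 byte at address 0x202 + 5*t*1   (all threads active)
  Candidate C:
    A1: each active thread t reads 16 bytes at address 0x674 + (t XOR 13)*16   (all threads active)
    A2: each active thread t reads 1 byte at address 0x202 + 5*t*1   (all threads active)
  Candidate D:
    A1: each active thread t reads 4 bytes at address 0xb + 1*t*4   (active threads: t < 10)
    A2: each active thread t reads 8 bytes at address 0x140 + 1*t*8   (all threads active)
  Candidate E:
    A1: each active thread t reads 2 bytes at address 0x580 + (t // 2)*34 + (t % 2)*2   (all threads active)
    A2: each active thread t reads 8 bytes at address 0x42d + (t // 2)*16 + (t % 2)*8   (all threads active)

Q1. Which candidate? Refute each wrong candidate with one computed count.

A: A1 gives 1 transaction, not 5
C: A1 gives 17 transactions, not 5
D: A1 gives 2 transactions, not 5
E: A1 gives 17 transactions, not 5
B: all counts match (5,5)

Answer: B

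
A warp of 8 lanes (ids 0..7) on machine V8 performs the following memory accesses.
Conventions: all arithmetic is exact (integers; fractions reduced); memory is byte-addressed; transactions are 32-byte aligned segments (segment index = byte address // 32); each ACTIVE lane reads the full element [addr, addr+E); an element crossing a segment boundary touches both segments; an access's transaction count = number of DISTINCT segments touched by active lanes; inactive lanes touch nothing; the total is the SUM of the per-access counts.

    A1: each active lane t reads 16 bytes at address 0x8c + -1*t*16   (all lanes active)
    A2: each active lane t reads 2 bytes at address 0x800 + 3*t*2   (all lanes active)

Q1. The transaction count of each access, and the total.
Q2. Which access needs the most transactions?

A1: 5 transactions
A2: 2 transactions

Answer: 5,2; total 7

Answer: A1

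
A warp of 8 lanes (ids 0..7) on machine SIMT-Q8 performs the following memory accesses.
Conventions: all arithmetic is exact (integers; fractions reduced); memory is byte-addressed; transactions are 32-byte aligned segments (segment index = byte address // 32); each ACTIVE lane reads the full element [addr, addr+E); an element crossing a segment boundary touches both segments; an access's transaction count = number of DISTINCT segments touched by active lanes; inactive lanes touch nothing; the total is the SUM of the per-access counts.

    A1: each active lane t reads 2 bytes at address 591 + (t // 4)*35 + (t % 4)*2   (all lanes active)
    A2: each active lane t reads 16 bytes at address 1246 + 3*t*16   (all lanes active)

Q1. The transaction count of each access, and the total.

A1: 2 transactions
A2: 12 transactions

Answer: 2,12; total 14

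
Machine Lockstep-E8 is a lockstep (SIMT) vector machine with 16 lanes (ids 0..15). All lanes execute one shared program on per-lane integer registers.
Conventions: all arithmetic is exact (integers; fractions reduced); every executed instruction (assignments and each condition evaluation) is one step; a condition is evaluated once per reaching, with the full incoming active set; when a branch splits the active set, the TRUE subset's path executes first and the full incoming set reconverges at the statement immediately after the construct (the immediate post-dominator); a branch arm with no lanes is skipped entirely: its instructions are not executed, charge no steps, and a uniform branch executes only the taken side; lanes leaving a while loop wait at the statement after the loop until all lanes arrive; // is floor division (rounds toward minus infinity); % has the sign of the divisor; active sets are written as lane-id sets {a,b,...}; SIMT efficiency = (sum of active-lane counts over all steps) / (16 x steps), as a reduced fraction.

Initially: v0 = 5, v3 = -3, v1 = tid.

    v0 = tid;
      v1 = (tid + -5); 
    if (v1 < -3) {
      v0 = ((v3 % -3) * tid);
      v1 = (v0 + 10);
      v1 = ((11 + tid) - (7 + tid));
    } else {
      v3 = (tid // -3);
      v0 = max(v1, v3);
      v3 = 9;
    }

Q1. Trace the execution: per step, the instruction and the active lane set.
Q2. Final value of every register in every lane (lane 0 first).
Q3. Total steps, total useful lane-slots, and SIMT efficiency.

step 0: v0 <- tid                    {0,1,2,3,4,5,6,7,8,9,10,11,12,13,14,15}
step 1: v1 <- (tid + -5)             {0,1,2,3,4,5,6,7,8,9,10,11,12,13,14,15}
step 2: eval (v1 < -3)               {0,1,2,3,4,5,6,7,8,9,10,11,12,13,14,15}
step 3: v0 <- ((v3 % -3) * tid)      {0,1}
step 4: v1 <- (v0 + 10)              {0,1}
step 5: v1 <- ((11 + tid) - (7 + tid)) {0,1}
step 6: v3 <- (tid // -3)            {2,3,4,5,6,7,8,9,10,11,12,13,14,15}
step 7: v0 <- max(v1, v3)            {2,3,4,5,6,7,8,9,10,11,12,13,14,15}
step 8: v3 <- 9                      {2,3,4,5,6,7,8,9,10,11,12,13,14,15}

Answer: 9 steps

v0: 0,0,-1,-1,-1,0,1,2,3,4,5,6,7,8,9,10
v3: -3,-3,9,9,9,9,9,9,9,9,9,9,9,9,9,9
v1: 4,4,-3,-2,-1,0,1,2,3,4,5,6,7,8,9,10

steps = 9; useful = 96; efficiency = 96/144 = 2/3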